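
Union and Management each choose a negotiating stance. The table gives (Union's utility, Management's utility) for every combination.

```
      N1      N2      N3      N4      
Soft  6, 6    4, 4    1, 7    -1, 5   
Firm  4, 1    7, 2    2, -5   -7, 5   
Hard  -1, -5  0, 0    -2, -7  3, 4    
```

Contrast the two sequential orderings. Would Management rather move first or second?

If Union leads: Management's best replies are Soft→N3, Firm→N4, Hard→N4; Union's induced payoffs 1, -7, 3; outcome (Hard, N4), payoffs (3, 4).
If Management leads: Union's best replies are N1→Soft, N2→Firm, N3→Firm, N4→Hard; Management's induced payoffs 6, 2, -5, 4; outcome (Soft, N1), payoffs (6, 6).
Management gets 6 moving first and 4 moving second, so Management prefers to move first.

first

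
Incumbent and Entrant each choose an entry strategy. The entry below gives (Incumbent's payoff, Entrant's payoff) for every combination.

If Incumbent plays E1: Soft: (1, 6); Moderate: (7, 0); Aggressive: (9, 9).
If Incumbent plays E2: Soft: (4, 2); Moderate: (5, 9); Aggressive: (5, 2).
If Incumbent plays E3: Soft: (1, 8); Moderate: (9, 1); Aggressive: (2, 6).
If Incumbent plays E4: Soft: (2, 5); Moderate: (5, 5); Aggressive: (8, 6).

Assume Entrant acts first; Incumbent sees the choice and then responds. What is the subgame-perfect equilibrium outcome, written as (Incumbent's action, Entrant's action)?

(E1, Aggressive)

Backward induction with Entrant moving first.
- Soft: Incumbent compares 1, 4, 1, 2 and picks E2; Entrant would get 2.
- Moderate: Incumbent compares 7, 5, 9, 5 and picks E3; Entrant would get 1.
- Aggressive: Incumbent compares 9, 5, 2, 8 and picks E1; Entrant would get 9.
Entrant's induced payoffs are 2, 1, 9, so Entrant commits to Aggressive. Subgame-perfect outcome: (E1, Aggressive) with payoffs (9, 9).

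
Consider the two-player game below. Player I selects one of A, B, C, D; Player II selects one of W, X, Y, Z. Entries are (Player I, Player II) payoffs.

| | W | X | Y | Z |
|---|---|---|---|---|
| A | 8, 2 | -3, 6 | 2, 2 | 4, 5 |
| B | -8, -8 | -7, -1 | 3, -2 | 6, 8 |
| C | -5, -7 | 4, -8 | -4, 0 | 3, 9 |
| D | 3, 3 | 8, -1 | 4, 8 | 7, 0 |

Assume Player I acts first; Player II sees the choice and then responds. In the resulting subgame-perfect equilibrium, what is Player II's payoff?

8

Player II best-responds to each possible Player I move:
- A: BR = X, leader payoff -3.
- B: BR = Z, leader payoff 6.
- C: BR = Z, leader payoff 3.
- D: BR = Y, leader payoff 4.
Player I's induced payoffs are -3, 6, 3, 4, so Player I commits to B. Subgame-perfect outcome: (B, Z) with payoffs (6, 8).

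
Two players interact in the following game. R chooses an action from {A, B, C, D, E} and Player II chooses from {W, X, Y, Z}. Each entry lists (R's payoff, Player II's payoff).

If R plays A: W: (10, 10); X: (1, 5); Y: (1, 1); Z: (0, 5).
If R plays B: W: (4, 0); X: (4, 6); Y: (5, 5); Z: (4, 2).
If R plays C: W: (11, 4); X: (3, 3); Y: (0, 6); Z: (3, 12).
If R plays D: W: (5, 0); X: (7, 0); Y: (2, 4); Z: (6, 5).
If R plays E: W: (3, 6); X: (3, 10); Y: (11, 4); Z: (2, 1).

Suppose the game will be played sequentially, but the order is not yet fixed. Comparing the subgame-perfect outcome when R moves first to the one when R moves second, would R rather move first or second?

If R leads: Player II's best replies are A→W, B→X, C→Z, D→Z, E→X; R's induced payoffs 10, 4, 3, 6, 3; outcome (A, W), payoffs (10, 10).
If Player II leads: R's best replies are W→C, X→D, Y→E, Z→D; Player II's induced payoffs 4, 0, 4, 5; outcome (D, Z), payoffs (6, 5).
R gets 10 moving first and 6 moving second, so R prefers to move first.

first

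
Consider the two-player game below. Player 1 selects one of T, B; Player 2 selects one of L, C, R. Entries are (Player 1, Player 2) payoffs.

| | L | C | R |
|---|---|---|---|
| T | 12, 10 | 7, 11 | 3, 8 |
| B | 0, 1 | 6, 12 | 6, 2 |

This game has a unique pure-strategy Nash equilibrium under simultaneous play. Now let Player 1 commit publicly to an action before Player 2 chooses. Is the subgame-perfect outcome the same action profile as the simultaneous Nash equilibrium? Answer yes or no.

Backward induction with Player 1 moving first.
- T → Player 2 plays C (best of 10, 11, 8); Player 1 gets 7.
- B → Player 2 plays C (best of 1, 12, 2); Player 1 gets 6.
Player 1's induced payoffs are 7, 6, so Player 1 commits to T. Subgame-perfect outcome: (T, C) with payoffs (7, 11).
Now find the simultaneous Nash equilibrium.
Player 1's best replies: L→T; C→T; R→B.
Player 2's best replies: T→C; B→C.
Only (T, C) has each player best-responding; Nash payoffs (7, 11).
Sequential outcome (T, C) coincides with the Nash profile (T, C).

yes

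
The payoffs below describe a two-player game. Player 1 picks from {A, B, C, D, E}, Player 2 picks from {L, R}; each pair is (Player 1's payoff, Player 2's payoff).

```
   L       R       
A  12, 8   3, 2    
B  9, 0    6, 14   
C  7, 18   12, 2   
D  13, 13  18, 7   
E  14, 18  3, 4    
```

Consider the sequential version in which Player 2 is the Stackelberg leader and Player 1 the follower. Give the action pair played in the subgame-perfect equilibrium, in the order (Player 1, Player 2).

(E, L)

Solve by backward induction (Player 2 leads).
- L: Player 1 compares 12, 9, 7, 13, 14 and picks E; Player 2 would get 18.
- R: Player 1 compares 3, 6, 12, 18, 3 and picks D; Player 2 would get 7.
Maximizing over 18, 7, Player 2 chooses L. Subgame-perfect outcome: (E, L) with payoffs (14, 18).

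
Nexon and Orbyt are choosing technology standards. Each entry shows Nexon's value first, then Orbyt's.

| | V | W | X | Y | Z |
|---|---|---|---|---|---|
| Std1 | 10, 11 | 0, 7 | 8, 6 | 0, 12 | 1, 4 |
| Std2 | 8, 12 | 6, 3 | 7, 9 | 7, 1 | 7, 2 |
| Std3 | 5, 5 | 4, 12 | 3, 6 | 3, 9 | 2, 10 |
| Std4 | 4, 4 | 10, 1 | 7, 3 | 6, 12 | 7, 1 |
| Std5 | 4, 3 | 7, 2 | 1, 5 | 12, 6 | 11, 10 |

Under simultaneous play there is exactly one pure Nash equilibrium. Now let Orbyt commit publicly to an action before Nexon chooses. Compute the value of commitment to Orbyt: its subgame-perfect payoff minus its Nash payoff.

1

Nexon best-responds to each possible Orbyt move:
- V: BR = Std1, leader payoff 11.
- W: BR = Std4, leader payoff 1.
- X: BR = Std1, leader payoff 6.
- Y: BR = Std5, leader payoff 6.
- Z: BR = Std5, leader payoff 10.
Maximizing over 11, 1, 6, 6, 10, Orbyt chooses V. Subgame-perfect outcome: (Std1, V) with payoffs (10, 11).
Now find the simultaneous Nash equilibrium.
Nexon's best replies: V→Std1; W→Std4; X→Std1; Y→Std5; Z→Std5.
Orbyt's best replies: Std1→Y; Std2→V; Std3→W; Std4→Y; Std5→Z.
Only (Std5, Z) has each player best-responding; Nash payoffs (11, 10).
Orbyt's commitment gain: 11 − 10 = 1.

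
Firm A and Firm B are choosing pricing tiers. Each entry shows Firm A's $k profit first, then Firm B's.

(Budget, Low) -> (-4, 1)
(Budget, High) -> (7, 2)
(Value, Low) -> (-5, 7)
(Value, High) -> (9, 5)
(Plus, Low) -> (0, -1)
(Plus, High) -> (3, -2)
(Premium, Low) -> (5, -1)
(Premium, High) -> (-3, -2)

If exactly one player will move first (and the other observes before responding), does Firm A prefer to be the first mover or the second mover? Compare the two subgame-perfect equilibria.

If Firm A leads: Firm B's best replies are Budget→High, Value→Low, Plus→Low, Premium→Low; Firm A's induced payoffs 7, -5, 0, 5; outcome (Budget, High), payoffs (7, 2).
If Firm B leads: Firm A's best replies are Low→Premium, High→Value; Firm B's induced payoffs -1, 5; outcome (Value, High), payoffs (9, 5).
Firm A gets 7 moving first and 9 moving second, so Firm A prefers to move second.

second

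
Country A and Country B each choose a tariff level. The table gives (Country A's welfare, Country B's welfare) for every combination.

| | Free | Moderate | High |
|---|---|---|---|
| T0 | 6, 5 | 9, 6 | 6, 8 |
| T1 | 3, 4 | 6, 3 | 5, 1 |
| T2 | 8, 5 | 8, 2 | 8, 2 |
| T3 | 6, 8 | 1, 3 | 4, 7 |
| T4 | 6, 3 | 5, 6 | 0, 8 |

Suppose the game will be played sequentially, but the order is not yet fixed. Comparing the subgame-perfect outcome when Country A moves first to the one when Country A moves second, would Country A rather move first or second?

second

If Country A leads: Country B's best replies are T0→High, T1→Free, T2→Free, T3→Free, T4→High; Country A's induced payoffs 6, 3, 8, 6, 0; outcome (T2, Free), payoffs (8, 5).
If Country B leads: Country A's best replies are Free→T2, Moderate→T0, High→T2; Country B's induced payoffs 5, 6, 2; outcome (T0, Moderate), payoffs (9, 6).
Country A gets 8 moving first and 9 moving second, so Country A prefers to move second.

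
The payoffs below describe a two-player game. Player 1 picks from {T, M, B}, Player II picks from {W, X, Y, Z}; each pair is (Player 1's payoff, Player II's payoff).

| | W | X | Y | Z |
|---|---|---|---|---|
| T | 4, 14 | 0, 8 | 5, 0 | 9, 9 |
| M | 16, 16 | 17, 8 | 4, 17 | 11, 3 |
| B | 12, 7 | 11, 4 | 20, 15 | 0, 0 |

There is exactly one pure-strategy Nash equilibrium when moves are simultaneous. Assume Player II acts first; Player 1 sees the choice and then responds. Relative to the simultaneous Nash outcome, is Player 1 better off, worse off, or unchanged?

worse off

Player 1 best-responds to each possible Player II move:
- W: BR = M, leader payoff 16.
- X: BR = M, leader payoff 8.
- Y: BR = B, leader payoff 15.
- Z: BR = M, leader payoff 3.
Maximizing over 16, 8, 15, 3, Player II chooses W. Subgame-perfect outcome: (M, W) with payoffs (16, 16).
Under simultaneous play:
Player 1's best replies: W→M; X→M; Y→B; Z→M.
Player II's best replies: T→W; M→Y; B→Y.
The unique mutual best reply is (B, Y), giving (20, 15).
Player 1 earns 16 sequentially versus 20 at the Nash outcome: worse off.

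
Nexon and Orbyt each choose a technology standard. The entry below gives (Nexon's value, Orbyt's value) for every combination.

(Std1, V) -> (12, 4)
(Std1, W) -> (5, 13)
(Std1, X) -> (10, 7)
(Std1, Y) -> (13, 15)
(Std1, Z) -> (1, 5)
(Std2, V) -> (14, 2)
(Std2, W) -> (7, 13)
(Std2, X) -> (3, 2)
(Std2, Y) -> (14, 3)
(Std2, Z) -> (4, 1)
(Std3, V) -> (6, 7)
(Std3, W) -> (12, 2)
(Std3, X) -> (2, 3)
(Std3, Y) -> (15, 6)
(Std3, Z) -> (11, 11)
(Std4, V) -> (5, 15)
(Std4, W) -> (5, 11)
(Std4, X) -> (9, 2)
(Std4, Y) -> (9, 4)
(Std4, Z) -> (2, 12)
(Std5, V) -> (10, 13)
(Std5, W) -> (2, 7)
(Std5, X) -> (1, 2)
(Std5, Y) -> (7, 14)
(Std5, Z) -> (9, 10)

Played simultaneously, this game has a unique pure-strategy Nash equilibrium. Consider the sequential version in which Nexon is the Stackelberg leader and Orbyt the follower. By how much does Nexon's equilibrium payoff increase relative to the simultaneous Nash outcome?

2

Backward induction with Nexon moving first.
- Std1: Orbyt compares 4, 13, 7, 15, 5 and picks Y; Nexon would get 13.
- Std2: Orbyt compares 2, 13, 2, 3, 1 and picks W; Nexon would get 7.
- Std3: Orbyt compares 7, 2, 3, 6, 11 and picks Z; Nexon would get 11.
- Std4: Orbyt compares 15, 11, 2, 4, 12 and picks V; Nexon would get 5.
- Std5: Orbyt compares 13, 7, 2, 14, 10 and picks Y; Nexon would get 7.
Maximizing over 13, 7, 11, 5, 7, Nexon chooses Std1. Subgame-perfect outcome: (Std1, Y) with payoffs (13, 15).
For the simultaneous game, intersect best replies.
Nexon's best replies: V→Std2; W→Std3; X→Std1; Y→Std3; Z→Std3.
Orbyt's best replies: Std1→Y; Std2→W; Std3→Z; Std4→V; Std5→Y.
Only (Std3, Z) has each player best-responding; Nash payoffs (11, 11).
Nexon's commitment gain: 13 − 11 = 2.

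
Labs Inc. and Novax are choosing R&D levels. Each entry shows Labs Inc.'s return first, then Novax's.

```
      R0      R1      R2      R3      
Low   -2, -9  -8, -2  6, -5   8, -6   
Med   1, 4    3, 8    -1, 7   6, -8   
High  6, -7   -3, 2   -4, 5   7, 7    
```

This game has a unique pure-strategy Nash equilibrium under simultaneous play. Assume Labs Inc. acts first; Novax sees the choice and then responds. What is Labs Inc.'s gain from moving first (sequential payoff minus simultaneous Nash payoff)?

4

Solve by backward induction (Labs Inc. leads).
- Low → Novax plays R1 (best of -9, -2, -5, -6); Labs Inc. gets -8.
- Med → Novax plays R1 (best of 4, 8, 7, -8); Labs Inc. gets 3.
- High → Novax plays R3 (best of -7, 2, 5, 7); Labs Inc. gets 7.
Labs Inc.'s induced payoffs are -8, 3, 7, so Labs Inc. commits to High. Subgame-perfect outcome: (High, R3) with payoffs (7, 7).
Now find the simultaneous Nash equilibrium.
Labs Inc.'s best replies: R0→High; R1→Med; R2→Low; R3→Low.
Novax's best replies: Low→R1; Med→R1; High→R3.
Only (Med, R1) has each player best-responding; Nash payoffs (3, 8).
Labs Inc.'s commitment gain: 7 − 3 = 4.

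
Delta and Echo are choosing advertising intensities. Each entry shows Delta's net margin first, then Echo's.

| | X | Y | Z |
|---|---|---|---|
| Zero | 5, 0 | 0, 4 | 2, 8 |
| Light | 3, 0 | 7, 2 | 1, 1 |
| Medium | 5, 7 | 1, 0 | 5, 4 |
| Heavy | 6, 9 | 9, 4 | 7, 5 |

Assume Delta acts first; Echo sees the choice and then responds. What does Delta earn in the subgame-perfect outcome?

7

Backward induction with Delta moving first.
- Zero: BR = Z, leader payoff 2.
- Light: BR = Y, leader payoff 7.
- Medium: BR = X, leader payoff 5.
- Heavy: BR = X, leader payoff 6.
Among 2, 7, 5, 6, the best is 7 at Light. Subgame-perfect outcome: (Light, Y) with payoffs (7, 2).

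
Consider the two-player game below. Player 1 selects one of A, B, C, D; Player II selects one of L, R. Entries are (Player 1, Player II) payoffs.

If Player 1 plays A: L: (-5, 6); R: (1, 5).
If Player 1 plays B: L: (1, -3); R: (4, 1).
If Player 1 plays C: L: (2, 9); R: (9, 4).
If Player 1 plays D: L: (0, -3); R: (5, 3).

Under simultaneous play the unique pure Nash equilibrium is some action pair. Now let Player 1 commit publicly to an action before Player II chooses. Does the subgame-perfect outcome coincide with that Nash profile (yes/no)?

no

Backward induction with Player 1 moving first.
- A → Player II plays L (best of 6, 5); Player 1 gets -5.
- B → Player II plays R (best of -3, 1); Player 1 gets 4.
- C → Player II plays L (best of 9, 4); Player 1 gets 2.
- D → Player II plays R (best of -3, 3); Player 1 gets 5.
Player 1's induced payoffs are -5, 4, 2, 5, so Player 1 commits to D. Subgame-perfect outcome: (D, R) with payoffs (5, 3).
Under simultaneous play:
Player 1's best replies: L→C; R→C.
Player II's best replies: A→L; B→R; C→L; D→R.
The unique mutual best reply is (C, L), giving (2, 9).
Sequential outcome (D, R) differs from the Nash profile (C, L).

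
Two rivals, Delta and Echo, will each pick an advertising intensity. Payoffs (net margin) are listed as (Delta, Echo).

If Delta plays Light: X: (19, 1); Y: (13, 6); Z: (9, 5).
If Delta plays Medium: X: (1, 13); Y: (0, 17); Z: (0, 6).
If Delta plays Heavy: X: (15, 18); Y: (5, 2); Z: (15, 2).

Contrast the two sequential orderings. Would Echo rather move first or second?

If Delta leads: Echo's best replies are Light→Y, Medium→Y, Heavy→X; Delta's induced payoffs 13, 0, 15; outcome (Heavy, X), payoffs (15, 18).
If Echo leads: Delta's best replies are X→Light, Y→Light, Z→Heavy; Echo's induced payoffs 1, 6, 2; outcome (Light, Y), payoffs (13, 6).
Echo gets 6 moving first and 18 moving second, so Echo prefers to move second.

second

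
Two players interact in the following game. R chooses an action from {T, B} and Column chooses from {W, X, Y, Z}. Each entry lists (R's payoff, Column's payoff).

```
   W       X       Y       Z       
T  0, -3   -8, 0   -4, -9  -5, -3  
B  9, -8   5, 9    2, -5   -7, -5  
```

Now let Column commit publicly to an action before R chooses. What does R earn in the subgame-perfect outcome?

5

Solve by backward induction (Column leads).
- W → R plays B (best of 0, 9); Column gets -8.
- X → R plays B (best of -8, 5); Column gets 9.
- Y → R plays B (best of -4, 2); Column gets -5.
- Z → R plays T (best of -5, -7); Column gets -3.
Column's induced payoffs are -8, 9, -5, -3, so Column commits to X. Subgame-perfect outcome: (B, X) with payoffs (5, 9).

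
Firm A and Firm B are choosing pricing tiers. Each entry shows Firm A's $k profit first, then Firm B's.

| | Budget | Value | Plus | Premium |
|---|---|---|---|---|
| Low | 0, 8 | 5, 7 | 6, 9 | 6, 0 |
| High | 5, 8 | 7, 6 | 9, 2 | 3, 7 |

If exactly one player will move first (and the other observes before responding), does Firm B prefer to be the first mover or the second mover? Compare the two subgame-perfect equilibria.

If Firm A leads: Firm B's best replies are Low→Plus, High→Budget; Firm A's induced payoffs 6, 5; outcome (Low, Plus), payoffs (6, 9).
If Firm B leads: Firm A's best replies are Budget→High, Value→High, Plus→High, Premium→Low; Firm B's induced payoffs 8, 6, 2, 0; outcome (High, Budget), payoffs (5, 8).
Firm B gets 8 moving first and 9 moving second, so Firm B prefers to move second.

second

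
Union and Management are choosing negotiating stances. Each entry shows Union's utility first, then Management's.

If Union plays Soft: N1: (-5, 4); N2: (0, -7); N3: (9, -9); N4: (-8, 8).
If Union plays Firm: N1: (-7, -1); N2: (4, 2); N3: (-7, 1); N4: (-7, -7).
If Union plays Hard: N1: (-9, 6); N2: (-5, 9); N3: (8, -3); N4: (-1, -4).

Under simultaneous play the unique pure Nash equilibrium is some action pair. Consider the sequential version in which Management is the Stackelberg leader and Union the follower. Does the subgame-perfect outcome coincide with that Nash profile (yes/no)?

no

Union best-responds to each possible Management move:
- N1 → Union plays Soft (best of -5, -7, -9); Management gets 4.
- N2 → Union plays Firm (best of 0, 4, -5); Management gets 2.
- N3 → Union plays Soft (best of 9, -7, 8); Management gets -9.
- N4 → Union plays Hard (best of -8, -7, -1); Management gets -4.
Management's induced payoffs are 4, 2, -9, -4, so Management commits to N1. Subgame-perfect outcome: (Soft, N1) with payoffs (-5, 4).
For the simultaneous game, intersect best replies.
Union's best replies: N1→Soft; N2→Firm; N3→Soft; N4→Hard.
Management's best replies: Soft→N4; Firm→N2; Hard→N2.
The unique mutual best reply is (Firm, N2), giving (4, 2).
Sequential outcome (Soft, N1) differs from the Nash profile (Firm, N2).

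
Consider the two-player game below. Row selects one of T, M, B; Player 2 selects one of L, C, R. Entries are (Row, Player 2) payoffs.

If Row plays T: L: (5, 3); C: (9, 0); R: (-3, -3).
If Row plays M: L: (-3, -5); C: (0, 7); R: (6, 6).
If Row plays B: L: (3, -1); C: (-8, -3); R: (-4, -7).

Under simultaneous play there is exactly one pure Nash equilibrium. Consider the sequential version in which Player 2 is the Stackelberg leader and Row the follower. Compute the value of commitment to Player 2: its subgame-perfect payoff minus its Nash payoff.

Work backward from Row's decision.
- L → Row plays T (best of 5, -3, 3); Player 2 gets 3.
- C → Row plays T (best of 9, 0, -8); Player 2 gets 0.
- R → Row plays M (best of -3, 6, -4); Player 2 gets 6.
Player 2's induced payoffs are 3, 0, 6, so Player 2 commits to R. Subgame-perfect outcome: (M, R) with payoffs (6, 6).
Under simultaneous play:
Row's best replies: L→T; C→T; R→M.
Player 2's best replies: T→L; M→C; B→L.
The unique mutual best reply is (T, L), giving (5, 3).
Player 2's commitment gain: 6 − 3 = 3.

3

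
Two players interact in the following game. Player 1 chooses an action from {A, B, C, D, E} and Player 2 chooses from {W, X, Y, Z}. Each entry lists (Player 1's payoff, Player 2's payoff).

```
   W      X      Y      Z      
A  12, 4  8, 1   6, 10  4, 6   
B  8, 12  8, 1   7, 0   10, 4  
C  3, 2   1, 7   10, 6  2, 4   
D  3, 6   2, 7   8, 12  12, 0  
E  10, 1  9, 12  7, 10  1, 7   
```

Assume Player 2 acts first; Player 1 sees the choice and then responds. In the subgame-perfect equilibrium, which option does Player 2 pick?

X

Solve by backward induction (Player 2 leads).
- W: BR = A, leader payoff 4.
- X: BR = E, leader payoff 12.
- Y: BR = C, leader payoff 6.
- Z: BR = D, leader payoff 0.
Player 2's induced payoffs are 4, 12, 6, 0, so Player 2 commits to X. Subgame-perfect outcome: (E, X) with payoffs (9, 12).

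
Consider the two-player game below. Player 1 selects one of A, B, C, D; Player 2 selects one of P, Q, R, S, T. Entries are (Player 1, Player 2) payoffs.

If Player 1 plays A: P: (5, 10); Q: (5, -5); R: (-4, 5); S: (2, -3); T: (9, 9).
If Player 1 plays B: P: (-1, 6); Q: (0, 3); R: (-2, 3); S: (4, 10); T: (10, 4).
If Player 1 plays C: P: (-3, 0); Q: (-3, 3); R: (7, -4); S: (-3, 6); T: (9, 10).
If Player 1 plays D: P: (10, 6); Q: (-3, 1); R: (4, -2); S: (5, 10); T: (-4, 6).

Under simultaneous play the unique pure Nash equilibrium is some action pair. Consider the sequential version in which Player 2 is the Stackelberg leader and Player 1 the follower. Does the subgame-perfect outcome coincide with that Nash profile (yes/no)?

yes

Player 1 best-responds to each possible Player 2 move:
- P → Player 1 plays D (best of 5, -1, -3, 10); Player 2 gets 6.
- Q → Player 1 plays A (best of 5, 0, -3, -3); Player 2 gets -5.
- R → Player 1 plays C (best of -4, -2, 7, 4); Player 2 gets -4.
- S → Player 1 plays D (best of 2, 4, -3, 5); Player 2 gets 10.
- T → Player 1 plays B (best of 9, 10, 9, -4); Player 2 gets 4.
Player 2's induced payoffs are 6, -5, -4, 10, 4, so Player 2 commits to S. Subgame-perfect outcome: (D, S) with payoffs (5, 10).
Under simultaneous play:
Player 1's best replies: P→D; Q→A; R→C; S→D; T→B.
Player 2's best replies: A→P; B→S; C→T; D→S.
Only (D, S) has each player best-responding; Nash payoffs (5, 10).
Sequential outcome (D, S) coincides with the Nash profile (D, S).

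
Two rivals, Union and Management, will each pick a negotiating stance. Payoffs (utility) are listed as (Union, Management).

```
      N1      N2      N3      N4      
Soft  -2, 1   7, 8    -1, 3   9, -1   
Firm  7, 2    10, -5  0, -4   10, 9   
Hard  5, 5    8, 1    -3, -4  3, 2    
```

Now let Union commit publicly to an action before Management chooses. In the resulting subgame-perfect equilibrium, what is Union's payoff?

10

Work backward from Management's decision.
- Soft → Management plays N2 (best of 1, 8, 3, -1); Union gets 7.
- Firm → Management plays N4 (best of 2, -5, -4, 9); Union gets 10.
- Hard → Management plays N1 (best of 5, 1, -4, 2); Union gets 5.
Maximizing over 7, 10, 5, Union chooses Firm. Subgame-perfect outcome: (Firm, N4) with payoffs (10, 9).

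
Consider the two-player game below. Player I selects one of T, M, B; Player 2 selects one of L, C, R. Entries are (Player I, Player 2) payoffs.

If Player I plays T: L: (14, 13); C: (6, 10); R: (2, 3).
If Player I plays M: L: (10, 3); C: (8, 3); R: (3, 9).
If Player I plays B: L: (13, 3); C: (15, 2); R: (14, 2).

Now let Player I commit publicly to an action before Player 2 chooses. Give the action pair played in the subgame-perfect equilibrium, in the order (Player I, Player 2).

(T, L)

Backward induction with Player I moving first.
- T → Player 2 plays L (best of 13, 10, 3); Player I gets 14.
- M → Player 2 plays R (best of 3, 3, 9); Player I gets 3.
- B → Player 2 plays L (best of 3, 2, 2); Player I gets 13.
Player I's induced payoffs are 14, 3, 13, so Player I commits to T. Subgame-perfect outcome: (T, L) with payoffs (14, 13).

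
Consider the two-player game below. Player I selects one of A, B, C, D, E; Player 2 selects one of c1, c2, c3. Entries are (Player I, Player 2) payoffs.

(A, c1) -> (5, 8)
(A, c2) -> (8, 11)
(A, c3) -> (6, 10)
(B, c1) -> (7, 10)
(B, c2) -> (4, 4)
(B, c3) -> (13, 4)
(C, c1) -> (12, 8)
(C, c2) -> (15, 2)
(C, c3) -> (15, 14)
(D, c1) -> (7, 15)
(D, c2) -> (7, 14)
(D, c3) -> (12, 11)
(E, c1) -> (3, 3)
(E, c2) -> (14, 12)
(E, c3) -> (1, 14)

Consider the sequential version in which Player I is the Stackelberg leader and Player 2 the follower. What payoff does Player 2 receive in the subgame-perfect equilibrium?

Solve by backward induction (Player I leads).
- A → Player 2 plays c2 (best of 8, 11, 10); Player I gets 8.
- B → Player 2 plays c1 (best of 10, 4, 4); Player I gets 7.
- C → Player 2 plays c3 (best of 8, 2, 14); Player I gets 15.
- D → Player 2 plays c1 (best of 15, 14, 11); Player I gets 7.
- E → Player 2 plays c3 (best of 3, 12, 14); Player I gets 1.
Maximizing over 8, 7, 15, 7, 1, Player I chooses C. Subgame-perfect outcome: (C, c3) with payoffs (15, 14).

14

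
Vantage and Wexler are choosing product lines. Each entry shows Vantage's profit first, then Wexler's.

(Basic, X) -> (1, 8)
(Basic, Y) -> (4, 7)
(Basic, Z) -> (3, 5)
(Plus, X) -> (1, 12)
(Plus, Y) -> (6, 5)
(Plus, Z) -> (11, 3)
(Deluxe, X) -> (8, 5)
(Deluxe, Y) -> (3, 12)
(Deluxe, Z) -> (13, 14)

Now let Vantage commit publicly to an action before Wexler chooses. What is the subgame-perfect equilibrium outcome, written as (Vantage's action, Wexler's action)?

Solve by backward induction (Vantage leads).
- Basic: BR = X, leader payoff 1.
- Plus: BR = X, leader payoff 1.
- Deluxe: BR = Z, leader payoff 13.
Among 1, 1, 13, the best is 13 at Deluxe. Subgame-perfect outcome: (Deluxe, Z) with payoffs (13, 14).

(Deluxe, Z)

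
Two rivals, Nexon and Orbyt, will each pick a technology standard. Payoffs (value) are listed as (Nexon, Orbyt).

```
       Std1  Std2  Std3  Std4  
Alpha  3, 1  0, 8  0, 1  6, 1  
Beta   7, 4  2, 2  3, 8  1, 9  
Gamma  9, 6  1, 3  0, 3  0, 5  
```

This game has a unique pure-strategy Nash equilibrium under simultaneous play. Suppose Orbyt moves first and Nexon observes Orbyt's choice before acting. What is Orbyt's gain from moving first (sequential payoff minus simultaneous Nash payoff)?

Solve by backward induction (Orbyt leads).
- Std1 → Nexon plays Gamma (best of 3, 7, 9); Orbyt gets 6.
- Std2 → Nexon plays Beta (best of 0, 2, 1); Orbyt gets 2.
- Std3 → Nexon plays Beta (best of 0, 3, 0); Orbyt gets 8.
- Std4 → Nexon plays Alpha (best of 6, 1, 0); Orbyt gets 1.
Maximizing over 6, 2, 8, 1, Orbyt chooses Std3. Subgame-perfect outcome: (Beta, Std3) with payoffs (3, 8).
Under simultaneous play:
Nexon's best replies: Std1→Gamma; Std2→Beta; Std3→Beta; Std4→Alpha.
Orbyt's best replies: Alpha→Std2; Beta→Std4; Gamma→Std1.
Only (Gamma, Std1) has each player best-responding; Nash payoffs (9, 6).
Orbyt's commitment gain: 8 − 6 = 2.

2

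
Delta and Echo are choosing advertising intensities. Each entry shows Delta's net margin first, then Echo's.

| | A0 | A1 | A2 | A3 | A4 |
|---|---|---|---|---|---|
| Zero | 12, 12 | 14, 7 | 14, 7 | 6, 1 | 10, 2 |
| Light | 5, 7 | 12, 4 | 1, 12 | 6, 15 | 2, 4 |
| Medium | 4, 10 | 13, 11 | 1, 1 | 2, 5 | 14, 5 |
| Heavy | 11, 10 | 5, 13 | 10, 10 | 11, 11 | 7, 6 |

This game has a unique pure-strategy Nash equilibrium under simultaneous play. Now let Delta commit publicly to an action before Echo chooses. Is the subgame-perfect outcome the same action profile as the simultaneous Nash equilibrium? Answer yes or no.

no

Work backward from Echo's decision.
- Zero: Echo compares 12, 7, 7, 1, 2 and picks A0; Delta would get 12.
- Light: Echo compares 7, 4, 12, 15, 4 and picks A3; Delta would get 6.
- Medium: Echo compares 10, 11, 1, 5, 5 and picks A1; Delta would get 13.
- Heavy: Echo compares 10, 13, 10, 11, 6 and picks A1; Delta would get 5.
Maximizing over 12, 6, 13, 5, Delta chooses Medium. Subgame-perfect outcome: (Medium, A1) with payoffs (13, 11).
Under simultaneous play:
Delta's best replies: A0→Zero; A1→Zero; A2→Zero; A3→Heavy; A4→Medium.
Echo's best replies: Zero→A0; Light→A3; Medium→A1; Heavy→A1.
The unique mutual best reply is (Zero, A0), giving (12, 12).
Sequential outcome (Medium, A1) differs from the Nash profile (Zero, A0).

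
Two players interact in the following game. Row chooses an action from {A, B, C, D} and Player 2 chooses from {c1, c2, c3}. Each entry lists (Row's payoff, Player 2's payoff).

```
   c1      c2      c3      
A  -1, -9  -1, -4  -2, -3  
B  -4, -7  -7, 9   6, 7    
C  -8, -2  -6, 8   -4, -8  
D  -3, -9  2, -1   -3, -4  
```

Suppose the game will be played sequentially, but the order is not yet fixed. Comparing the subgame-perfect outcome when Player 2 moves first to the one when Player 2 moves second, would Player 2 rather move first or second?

If Row leads: Player 2's best replies are A→c3, B→c2, C→c2, D→c2; Row's induced payoffs -2, -7, -6, 2; outcome (D, c2), payoffs (2, -1).
If Player 2 leads: Row's best replies are c1→A, c2→D, c3→B; Player 2's induced payoffs -9, -1, 7; outcome (B, c3), payoffs (6, 7).
Player 2 gets 7 moving first and -1 moving second, so Player 2 prefers to move first.

first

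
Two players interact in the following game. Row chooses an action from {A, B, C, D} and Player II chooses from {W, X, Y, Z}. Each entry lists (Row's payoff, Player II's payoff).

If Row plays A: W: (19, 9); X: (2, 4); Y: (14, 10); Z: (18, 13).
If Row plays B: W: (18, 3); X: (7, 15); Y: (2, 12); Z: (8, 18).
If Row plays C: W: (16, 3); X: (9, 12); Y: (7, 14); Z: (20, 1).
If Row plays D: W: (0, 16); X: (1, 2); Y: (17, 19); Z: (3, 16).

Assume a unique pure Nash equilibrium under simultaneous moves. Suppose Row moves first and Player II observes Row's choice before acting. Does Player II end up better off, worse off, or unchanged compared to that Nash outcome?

Player II best-responds to each possible Row move:
- A: Player II compares 9, 4, 10, 13 and picks Z; Row would get 18.
- B: Player II compares 3, 15, 12, 18 and picks Z; Row would get 8.
- C: Player II compares 3, 12, 14, 1 and picks Y; Row would get 7.
- D: Player II compares 16, 2, 19, 16 and picks Y; Row would get 17.
Among 18, 8, 7, 17, the best is 18 at A. Subgame-perfect outcome: (A, Z) with payoffs (18, 13).
For the simultaneous game, intersect best replies.
Row's best replies: W→A; X→C; Y→D; Z→C.
Player II's best replies: A→Z; B→Z; C→Y; D→Y.
Only (D, Y) has each player best-responding; Nash payoffs (17, 19).
Player II earns 13 sequentially versus 19 at the Nash outcome: worse off.

worse off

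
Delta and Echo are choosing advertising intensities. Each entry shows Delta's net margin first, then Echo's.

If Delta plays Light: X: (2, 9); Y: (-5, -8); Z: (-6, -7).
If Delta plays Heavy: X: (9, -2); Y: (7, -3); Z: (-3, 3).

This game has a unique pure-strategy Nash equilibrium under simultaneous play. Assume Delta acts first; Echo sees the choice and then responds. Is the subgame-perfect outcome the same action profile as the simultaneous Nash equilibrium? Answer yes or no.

Work backward from Echo's decision.
- Light → Echo plays X (best of 9, -8, -7); Delta gets 2.
- Heavy → Echo plays Z (best of -2, -3, 3); Delta gets -3.
Maximizing over 2, -3, Delta chooses Light. Subgame-perfect outcome: (Light, X) with payoffs (2, 9).
Now find the simultaneous Nash equilibrium.
Delta's best replies: X→Heavy; Y→Heavy; Z→Heavy.
Echo's best replies: Light→X; Heavy→Z.
The unique mutual best reply is (Heavy, Z), giving (-3, 3).
Sequential outcome (Light, X) differs from the Nash profile (Heavy, Z).

no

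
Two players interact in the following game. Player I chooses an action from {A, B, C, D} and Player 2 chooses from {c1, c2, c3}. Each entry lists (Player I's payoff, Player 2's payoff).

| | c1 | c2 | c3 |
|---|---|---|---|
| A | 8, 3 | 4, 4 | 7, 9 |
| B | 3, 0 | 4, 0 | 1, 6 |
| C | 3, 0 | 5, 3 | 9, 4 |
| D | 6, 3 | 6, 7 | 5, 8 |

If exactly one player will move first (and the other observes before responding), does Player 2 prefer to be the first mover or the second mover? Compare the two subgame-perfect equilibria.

first

If Player I leads: Player 2's best replies are A→c3, B→c3, C→c3, D→c3; Player I's induced payoffs 7, 1, 9, 5; outcome (C, c3), payoffs (9, 4).
If Player 2 leads: Player I's best replies are c1→A, c2→D, c3→C; Player 2's induced payoffs 3, 7, 4; outcome (D, c2), payoffs (6, 7).
Player 2 gets 7 moving first and 4 moving second, so Player 2 prefers to move first.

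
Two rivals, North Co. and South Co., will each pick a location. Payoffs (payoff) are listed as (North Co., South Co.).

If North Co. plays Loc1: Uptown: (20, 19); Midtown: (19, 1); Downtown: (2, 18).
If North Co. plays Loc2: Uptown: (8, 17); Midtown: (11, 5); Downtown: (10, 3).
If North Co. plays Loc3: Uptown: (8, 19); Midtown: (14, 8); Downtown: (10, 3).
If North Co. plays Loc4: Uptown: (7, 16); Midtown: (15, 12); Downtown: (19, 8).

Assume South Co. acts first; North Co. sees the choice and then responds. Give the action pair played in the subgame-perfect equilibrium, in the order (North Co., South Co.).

North Co. best-responds to each possible South Co. move:
- Uptown → North Co. plays Loc1 (best of 20, 8, 8, 7); South Co. gets 19.
- Midtown → North Co. plays Loc1 (best of 19, 11, 14, 15); South Co. gets 1.
- Downtown → North Co. plays Loc4 (best of 2, 10, 10, 19); South Co. gets 8.
South Co.'s induced payoffs are 19, 1, 8, so South Co. commits to Uptown. Subgame-perfect outcome: (Loc1, Uptown) with payoffs (20, 19).

(Loc1, Uptown)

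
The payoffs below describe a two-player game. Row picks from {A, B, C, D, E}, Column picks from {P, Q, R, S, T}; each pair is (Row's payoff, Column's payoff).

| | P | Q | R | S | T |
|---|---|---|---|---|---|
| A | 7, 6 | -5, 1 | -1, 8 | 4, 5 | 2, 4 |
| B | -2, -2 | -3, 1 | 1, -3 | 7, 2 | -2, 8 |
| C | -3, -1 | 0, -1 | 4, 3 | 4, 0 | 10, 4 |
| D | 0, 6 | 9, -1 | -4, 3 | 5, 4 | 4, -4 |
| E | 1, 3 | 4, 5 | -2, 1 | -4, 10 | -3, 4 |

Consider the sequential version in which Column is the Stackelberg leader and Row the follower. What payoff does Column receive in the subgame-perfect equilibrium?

Work backward from Row's decision.
- P: BR = A, leader payoff 6.
- Q: BR = D, leader payoff -1.
- R: BR = C, leader payoff 3.
- S: BR = B, leader payoff 2.
- T: BR = C, leader payoff 4.
Among 6, -1, 3, 2, 4, the best is 6 at P. Subgame-perfect outcome: (A, P) with payoffs (7, 6).

6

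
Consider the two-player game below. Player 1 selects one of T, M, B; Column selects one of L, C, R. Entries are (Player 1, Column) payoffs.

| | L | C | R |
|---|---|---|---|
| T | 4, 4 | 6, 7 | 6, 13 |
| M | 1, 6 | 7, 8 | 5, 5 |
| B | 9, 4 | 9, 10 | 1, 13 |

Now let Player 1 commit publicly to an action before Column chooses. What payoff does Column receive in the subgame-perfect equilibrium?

8

Work backward from Column's decision.
- T: BR = R, leader payoff 6.
- M: BR = C, leader payoff 7.
- B: BR = R, leader payoff 1.
Among 6, 7, 1, the best is 7 at M. Subgame-perfect outcome: (M, C) with payoffs (7, 8).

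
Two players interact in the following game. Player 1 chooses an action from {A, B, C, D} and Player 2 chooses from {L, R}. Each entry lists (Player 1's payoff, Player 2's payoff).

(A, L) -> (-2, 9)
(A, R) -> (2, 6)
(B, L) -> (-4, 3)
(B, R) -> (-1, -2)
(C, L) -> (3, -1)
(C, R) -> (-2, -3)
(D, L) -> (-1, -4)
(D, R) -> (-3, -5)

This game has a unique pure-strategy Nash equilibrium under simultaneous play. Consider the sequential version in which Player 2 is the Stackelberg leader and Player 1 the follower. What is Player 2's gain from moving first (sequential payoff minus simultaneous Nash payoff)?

7

Backward induction with Player 2 moving first.
- L: Player 1 compares -2, -4, 3, -1 and picks C; Player 2 would get -1.
- R: Player 1 compares 2, -1, -2, -3 and picks A; Player 2 would get 6.
Player 2's induced payoffs are -1, 6, so Player 2 commits to R. Subgame-perfect outcome: (A, R) with payoffs (2, 6).
Under simultaneous play:
Player 1's best replies: L→C; R→A.
Player 2's best replies: A→L; B→L; C→L; D→L.
The unique mutual best reply is (C, L), giving (3, -1).
Player 2's commitment gain: 6 − -1 = 7.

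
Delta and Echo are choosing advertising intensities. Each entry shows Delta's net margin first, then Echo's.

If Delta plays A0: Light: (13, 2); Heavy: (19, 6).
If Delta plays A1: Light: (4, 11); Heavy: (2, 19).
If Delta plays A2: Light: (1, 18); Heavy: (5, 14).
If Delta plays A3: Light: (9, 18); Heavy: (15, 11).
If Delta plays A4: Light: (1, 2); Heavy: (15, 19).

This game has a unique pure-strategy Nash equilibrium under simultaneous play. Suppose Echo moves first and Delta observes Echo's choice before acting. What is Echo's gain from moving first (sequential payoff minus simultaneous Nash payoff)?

0

Backward induction with Echo moving first.
- Light: Delta compares 13, 4, 1, 9, 1 and picks A0; Echo would get 2.
- Heavy: Delta compares 19, 2, 5, 15, 15 and picks A0; Echo would get 6.
Maximizing over 2, 6, Echo chooses Heavy. Subgame-perfect outcome: (A0, Heavy) with payoffs (19, 6).
Under simultaneous play:
Delta's best replies: Light→A0; Heavy→A0.
Echo's best replies: A0→Heavy; A1→Heavy; A2→Light; A3→Light; A4→Heavy.
Only (A0, Heavy) has each player best-responding; Nash payoffs (19, 6).
Echo's commitment gain: 6 − 6 = 0.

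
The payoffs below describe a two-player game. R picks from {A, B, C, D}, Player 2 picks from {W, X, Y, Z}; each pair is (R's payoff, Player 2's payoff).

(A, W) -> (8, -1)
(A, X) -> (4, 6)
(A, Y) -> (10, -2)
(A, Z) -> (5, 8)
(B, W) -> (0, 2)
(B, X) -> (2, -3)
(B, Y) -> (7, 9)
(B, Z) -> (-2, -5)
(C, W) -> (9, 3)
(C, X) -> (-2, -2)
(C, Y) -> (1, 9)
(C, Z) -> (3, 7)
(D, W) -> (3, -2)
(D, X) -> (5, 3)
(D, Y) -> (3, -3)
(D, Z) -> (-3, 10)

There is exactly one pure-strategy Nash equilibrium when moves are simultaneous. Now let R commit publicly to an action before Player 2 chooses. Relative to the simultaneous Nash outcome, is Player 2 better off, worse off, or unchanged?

Work backward from Player 2's decision.
- A: BR = Z, leader payoff 5.
- B: BR = Y, leader payoff 7.
- C: BR = Y, leader payoff 1.
- D: BR = Z, leader payoff -3.
Among 5, 7, 1, -3, the best is 7 at B. Subgame-perfect outcome: (B, Y) with payoffs (7, 9).
For the simultaneous game, intersect best replies.
R's best replies: W→C; X→D; Y→A; Z→A.
Player 2's best replies: A→Z; B→Y; C→Y; D→Z.
The unique mutual best reply is (A, Z), giving (5, 8).
Player 2 earns 9 sequentially versus 8 at the Nash outcome: better off.

better off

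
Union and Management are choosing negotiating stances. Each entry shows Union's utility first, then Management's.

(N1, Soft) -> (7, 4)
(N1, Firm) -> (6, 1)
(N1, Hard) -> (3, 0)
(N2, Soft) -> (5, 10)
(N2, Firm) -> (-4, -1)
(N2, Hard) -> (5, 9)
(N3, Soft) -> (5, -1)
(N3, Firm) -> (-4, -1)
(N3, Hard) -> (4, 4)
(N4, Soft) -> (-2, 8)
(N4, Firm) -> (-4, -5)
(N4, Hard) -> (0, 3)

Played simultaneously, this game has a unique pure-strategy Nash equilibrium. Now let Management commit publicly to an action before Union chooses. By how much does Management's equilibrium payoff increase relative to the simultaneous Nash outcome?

Solve by backward induction (Management leads).
- Soft: Union compares 7, 5, 5, -2 and picks N1; Management would get 4.
- Firm: Union compares 6, -4, -4, -4 and picks N1; Management would get 1.
- Hard: Union compares 3, 5, 4, 0 and picks N2; Management would get 9.
Management's induced payoffs are 4, 1, 9, so Management commits to Hard. Subgame-perfect outcome: (N2, Hard) with payoffs (5, 9).
For the simultaneous game, intersect best replies.
Union's best replies: Soft→N1; Firm→N1; Hard→N2.
Management's best replies: N1→Soft; N2→Soft; N3→Hard; N4→Soft.
The unique mutual best reply is (N1, Soft), giving (7, 4).
Management's commitment gain: 9 − 4 = 5.

5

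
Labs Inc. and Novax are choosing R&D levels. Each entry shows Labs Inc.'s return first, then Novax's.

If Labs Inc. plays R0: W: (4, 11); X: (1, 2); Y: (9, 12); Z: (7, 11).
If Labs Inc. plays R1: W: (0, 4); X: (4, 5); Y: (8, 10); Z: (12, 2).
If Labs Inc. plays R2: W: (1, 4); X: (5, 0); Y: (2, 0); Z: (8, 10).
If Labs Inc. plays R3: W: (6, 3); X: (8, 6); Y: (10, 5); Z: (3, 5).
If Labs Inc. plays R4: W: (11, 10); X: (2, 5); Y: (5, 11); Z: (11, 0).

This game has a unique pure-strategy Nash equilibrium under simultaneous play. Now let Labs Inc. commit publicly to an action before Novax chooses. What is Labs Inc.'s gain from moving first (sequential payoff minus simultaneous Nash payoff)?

Novax best-responds to each possible Labs Inc. move:
- R0: Novax compares 11, 2, 12, 11 and picks Y; Labs Inc. would get 9.
- R1: Novax compares 4, 5, 10, 2 and picks Y; Labs Inc. would get 8.
- R2: Novax compares 4, 0, 0, 10 and picks Z; Labs Inc. would get 8.
- R3: Novax compares 3, 6, 5, 5 and picks X; Labs Inc. would get 8.
- R4: Novax compares 10, 5, 11, 0 and picks Y; Labs Inc. would get 5.
Labs Inc.'s induced payoffs are 9, 8, 8, 8, 5, so Labs Inc. commits to R0. Subgame-perfect outcome: (R0, Y) with payoffs (9, 12).
For the simultaneous game, intersect best replies.
Labs Inc.'s best replies: W→R4; X→R3; Y→R3; Z→R1.
Novax's best replies: R0→Y; R1→Y; R2→Z; R3→X; R4→Y.
Only (R3, X) has each player best-responding; Nash payoffs (8, 6).
Labs Inc.'s commitment gain: 9 − 8 = 1.

1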